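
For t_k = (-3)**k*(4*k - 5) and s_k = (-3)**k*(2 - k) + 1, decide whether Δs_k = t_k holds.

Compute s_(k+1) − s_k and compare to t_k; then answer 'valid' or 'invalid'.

s_(k+1) = (-3)**(k + 1)*(1 - k) + 1
s_(k+1) − s_k = (-3)**k*(4*k - 5)
(s_(k+1) − s_k) − t_k = 0

Valid: the claim telescopes to t_k.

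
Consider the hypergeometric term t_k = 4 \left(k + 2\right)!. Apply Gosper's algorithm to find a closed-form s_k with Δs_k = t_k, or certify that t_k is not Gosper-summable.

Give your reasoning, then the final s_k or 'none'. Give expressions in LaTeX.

none (Gosper's algorithm certifies no s_k)

Compute t_(k+1)/t_k: get k + 3.
Take A(k)=k + 3, B(k)=1, C(k)=1.
Need (k + 3)·f(k+1) − (1)·f(k) = 1.
d = -1 from the (1,0,0) case.
Negative degree bound (-1): no f exists, t_k not Gosper-summable.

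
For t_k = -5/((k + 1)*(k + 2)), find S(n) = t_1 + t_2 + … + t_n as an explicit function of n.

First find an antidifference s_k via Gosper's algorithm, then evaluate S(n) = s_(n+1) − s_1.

Step 1: r(k) = (k + 1)/(k + 3).
A = k + 1, B = k + 3, C = 1.
Need (k + 1)·f(k+1) − (k + 2)·f(k) = 1.
Bound: deg f ≤ 1.
A polynomial solution: f(k) = k.
R(k) = B(k−1)·f(k)/C(k) = k*(k + 2); s_k = R·t_k = -5*k/(k + 1).
Δs = -5/(k**2 + 3*k + 2), as required.
Evaluate: s_(n+1) = 5*(-n - 1)/(n + 2); subtract s_(1) = -5/2 ⇒ S(n) = -5*n/(2*n + 4).

S(n) = -5*n/(2*n + 4)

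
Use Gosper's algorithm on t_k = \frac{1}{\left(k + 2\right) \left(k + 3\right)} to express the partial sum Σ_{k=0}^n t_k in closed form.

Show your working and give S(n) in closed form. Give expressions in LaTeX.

S(n) = \frac{n + 1}{2 \left(n + 3\right)}

r(k) = (k + 2)/(k + 4) after simplifying.
Factor: A=k + 2; B=k + 4; C=1.
Solve (k + 2)·f(k+1) − (k + 3)·f(k) = 1.
deg f ≤ 1 (via 1,1,0).
Match coefficients ⇒ f(k) = k/2.
So s_k = (B(k−1)f/C)·t_k = (k*(k + 3)/2)·t_k = k/(2*(k + 2)).
s_(k+1) − s_k = 1/(k**2 + 5*k + 6) = t_k.
s_(n+1) = (n + 1)/(2*(n + 3)) and s_(0) = 0, so S(n) = (n + 1)/(2*(n + 3)).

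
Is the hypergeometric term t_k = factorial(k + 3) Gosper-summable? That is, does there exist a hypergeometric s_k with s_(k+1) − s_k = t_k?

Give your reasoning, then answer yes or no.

Step 1: r(k) = k + 4.
Take A(k)=k + 4, B(k)=1, C(k)=1.
Key eq: (k + 4)·f(k+1) = (1)·f(k) + (1).
deg f ≤ -1 (via 1,0,0).
d = -1 < 0 ⇒ no nonzero polynomial f; not summable.

No — negative degree bound, so no certificate f.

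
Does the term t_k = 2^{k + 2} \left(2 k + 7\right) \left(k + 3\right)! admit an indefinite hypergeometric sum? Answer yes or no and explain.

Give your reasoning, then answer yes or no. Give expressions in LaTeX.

Yes. s_k = 2^{k + 2} \left(k + 3\right)!.

The ratio is 2*(k + 4)*(2*k + 9)/(2*k + 7).
Factor: A=2*k + 8; B=1; C=k + 7/2.
Solve (2*k + 8)·f(k+1) − (1)·f(k) = k + 7/2.
From deg A=1, deg B=0, deg C=1: d=0.
Solving with deg f ≤ 0: f(k) = 1/2.
So s_k = (B(k−1)f/C)·t_k = (1/(2*k + 7))·t_k = 2**(k + 2)*factorial(k + 3).
Verify: 2**(k + 2)*(2*k + 7)*factorial(k + 3) matches t_k.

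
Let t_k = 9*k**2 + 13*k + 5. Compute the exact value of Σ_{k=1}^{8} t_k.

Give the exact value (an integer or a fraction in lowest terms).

The ratio is (9*k**2 + 31*k + 27)/(9*k**2 + 13*k + 5).
A = 1, B = 1, C = k**2 + 13*k/9 + 5/9.
f must satisfy (1)·f(k+1) − (1)·f(k) = k**2 + 13*k/9 + 5/9.
d = 3 from the (0,0,2) case.
Coefficient equations give f(k) = k**2*(3*k + 2)/9.
So s_k = (B(k−1)f/C)·t_k = (k**2*(3*k + 2)/(9*k**2 + 13*k + 5))·t_k = k**2*(3*k + 2).
Δs = 9*k**2 + 13*k + 5, as required.
Telescoping: Σ = s_(9) − s_(1) = 2349 − (5) = 2344.

Σ = 2344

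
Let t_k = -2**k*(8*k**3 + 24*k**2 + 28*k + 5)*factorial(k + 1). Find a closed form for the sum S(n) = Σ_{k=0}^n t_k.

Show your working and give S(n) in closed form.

The ratio is 2*(8*k**4 + 64*k**3 + 196*k**2 + 265*k + 130)/(8*k**3 + 24*k**2 + 28*k + 5).
Normal form (A,B,C) = (2*k + 4, 1, k**3 + 3*k**2 + 7*k/2 + 5/8).
f must satisfy (2*k + 4)·f(k+1) − (1)·f(k) = k**3 + 3*k**2 + 7*k/2 + 5/8.
d = 2 from the (1,0,3) case.
A polynomial solution: f(k) = (4*k**2 - 2*k - 1)/8.
R(k) = B(k−1)·f(k)/C(k) = (4*k**2 - 2*k - 1)/(8*k**3 + 24*k**2 + 28*k + 5); s_k = R·t_k = 2**k*(-4*k**2 + 2*k + 1)*factorial(k + 1).
s_(k+1) − s_k = -2**k*(8*k**3 + 24*k**2 + 28*k + 5)*factorial(k + 1) = t_k.
Evaluate: s_(n+1) = -2**(n + 1)*(4*n**2 + 6*n + 1)*factorial(n + 2); subtract s_(0) = 1 ⇒ S(n) = -8*2**n*n**4*factorial(n) - 36*2**n*n**3*factorial(n) - 54*2**n*n**2*factorial(n) - 30*2**n*n*factorial(n) - 4*2**n*factorial(n) - 1.

S(n) = -8*2**n*n**4*factorial(n) - 36*2**n*n**3*factorial(n) - 54*2**n*n**2*factorial(n) - 30*2**n*n*factorial(n) - 4*2**n*factorial(n) - 1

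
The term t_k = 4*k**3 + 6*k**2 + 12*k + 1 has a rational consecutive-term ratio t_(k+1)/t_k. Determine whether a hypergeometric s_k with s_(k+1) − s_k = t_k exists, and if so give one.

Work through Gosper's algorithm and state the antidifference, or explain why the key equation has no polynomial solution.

s_k = k*(k**3 + 4*k - 4)

Compute t_(k+1)/t_k: get (4*k**3 + 18*k**2 + 36*k + 23)/(4*k**3 + 6*k**2 + 12*k + 1).
Gosper form: A/B · C(k+1)/C(k) with A=1, B=1, C=k**3 + 3*k**2/2 + 3*k + 1/4.
f must satisfy (1)·f(k+1) − (1)·f(k) = k**3 + 3*k**2/2 + 3*k + 1/4.
Bound: deg f ≤ 4.
A polynomial solution: f(k) = k*(k**3 + 4*k - 4)/4.
Certificate R = B(k−1)f/C = k*(k**3 + 4*k - 4)/(4*k**3 + 6*k**2 + 12*k + 1) gives s_k = k*(k**3 + 4*k - 4).
Δs = 4*k**3 + 6*k**2 + 12*k + 1, as required.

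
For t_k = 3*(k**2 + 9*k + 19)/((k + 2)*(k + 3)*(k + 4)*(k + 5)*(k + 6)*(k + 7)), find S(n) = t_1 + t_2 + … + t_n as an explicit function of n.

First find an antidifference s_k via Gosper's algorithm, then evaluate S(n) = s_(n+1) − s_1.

S(n) = n*(n**2 + 15*n + 71)/(105*(n**3 + 15*n**2 + 71*n + 105))

r(k) = (k + 2)*(9*k + (k + 1)**2 + 28)/((k + 8)*(k**2 + 9*k + 19)) after simplifying.
A = k + 2, B = k + 8, C = k**2 + 9*k + 19.
Set up (k + 2)·f(k+1) − (k + 7)·f(k) − (k**2 + 9*k + 19) = 0.
Bound: deg f ≤ 5.
Coefficient equations give f(k) = k*(k + 3)*(k + 5)*(k**2 + 12*k + 44)/144.
Get s_k = R·t_k = k*(k**2 + 12*k + 44)/(48*(k**3 + 12*k**2 + 44*k + 48)) with R(k) = B(k−1)f(k)/C(k) = k*(k + 3)*(k + 5)*(k + 7)*(k**2 + 12*k + 44)/(144*(k**2 + 9*k + 19)).
Δs = 3*(k**2 + 9*k + 19)/(k**6 + 27*k**5 + 295*k**4 + 1665*k**3 + 5104*k**2 + 8028*k + 5040), as required.
s_(n+1) = (n**3 + 15*n**2 + 71*n + 57)/(48*(n**3 + 15*n**2 + 71*n + 105)) and s_(1) = 19/1680, so S(n) = n*(n**2 + 15*n + 71)/(105*(n**3 + 15*n**2 + 71*n + 105)).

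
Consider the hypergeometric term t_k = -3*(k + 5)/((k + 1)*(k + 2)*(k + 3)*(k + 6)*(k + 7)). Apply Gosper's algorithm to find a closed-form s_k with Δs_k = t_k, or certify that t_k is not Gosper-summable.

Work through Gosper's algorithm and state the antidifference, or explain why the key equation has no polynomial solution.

Ratio r(k) = (k + 1)*(k + 6)**2/((k + 4)*(k + 5)*(k + 8)).
Normal form (A,B,C) = (k + 1, k + 8, k**3 + 14*k**2 + 65*k + 100).
f must satisfy (k + 1)·f(k+1) − (k + 7)·f(k) = k**3 + 14*k**2 + 65*k + 100.
deg f ≤ 6 (via 1,1,3).
Solve for f: f(k) = k*(k + 3)*(k + 4)**2*(k + 5)**2/36 (degree 6 ≤ 6).
R(k) = B(k−1)·f(k)/C(k) = k*(k + 3)*(k + 4)*(k + 7)/36; s_k = R·t_k = k*(-k**2 - 9*k - 20)/(12*(k**3 + 9*k**2 + 20*k + 12)).
Verify: 3*(-k - 5)/(k**5 + 19*k**4 + 131*k**3 + 401*k**2 + 540*k + 252) matches t_k.

s_k = k*(-k**2 - 9*k - 20)/(12*(k**3 + 9*k**2 + 20*k + 12))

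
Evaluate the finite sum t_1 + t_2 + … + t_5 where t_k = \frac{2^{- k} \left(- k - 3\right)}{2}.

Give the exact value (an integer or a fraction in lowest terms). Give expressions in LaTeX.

Σ = -75/32

r(k) = (k + 4)/(2*(k + 3)) after simplifying.
A = 1/2, B = 1, C = k + 3.
Set up (1/2)·f(k+1) − (1)·f(k) − (k + 3) = 0.
d = 1 from the (0,0,1) case.
Solving with deg f ≤ 1: f(k) = -2*(k + 4).
R(k) = B(k−1)·f(k)/C(k) = -2*(k + 4)/(k + 3); s_k = R·t_k = (k + 4)/2**k.
Check: Δs_k = (-k - 3)/(2*2**k). ✓
Telescoping: Σ = s_(6) − s_(1) = 5/32 − (5/2) = -75/32.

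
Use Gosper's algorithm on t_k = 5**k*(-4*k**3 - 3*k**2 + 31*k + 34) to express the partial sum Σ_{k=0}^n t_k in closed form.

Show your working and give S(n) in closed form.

Step 1: r(k) = 5*(4*k**3 + 15*k**2 - 13*k - 58)/(4*k**3 + 3*k**2 - 31*k - 34).
Normal form (A,B,C) = (5, 1, k**3 + 3*k**2/4 - 31*k/4 - 17/2).
Set up (5)·f(k+1) − (1)·f(k) − (k**3 + 3*k**2/4 - 31*k/4 - 17/2) = 0.
From deg A=0, deg B=0, deg C=3: d=3.
Match coefficients ⇒ f(k) = (k**3 - 3*k**2 - 4*k - 1)/4.
Then R = B(k−1)f/C = (k**3 - 3*k**2 - 4*k - 1)/(4*k**3 + 3*k**2 - 31*k - 34), so s_k = R(k)·t_k = 5**k*(-k**3 + 3*k**2 + 4*k + 1).
Verify: 5**k*(-4*k**3 - 3*k**2 + 31*k + 34) matches t_k.
Telescope: S(n) = s_(n+1) − s_(0) = 5**(n + 1)*(-n**3 + 7*n + 7) − (1) = -5*5**n*n**3 + 35*5**n*n + 35*5**n - 1.

S(n) = -5*5**n*n**3 + 35*5**n*n + 35*5**n - 1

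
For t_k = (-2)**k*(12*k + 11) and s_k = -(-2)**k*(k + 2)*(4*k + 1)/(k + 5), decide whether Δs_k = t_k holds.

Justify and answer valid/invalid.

s_(k+1) = 2*(-2)**k*(k + 3)*(4*k + 5)/(k + 6)
s_(k+1) − s_k = (-2)**k*(12*k**3 + 107*k**2 + 256*k + 162)/(k**2 + 11*k + 30)
(s_(k+1) − s_k) − t_k = (-2)**k*(-36*k**2 - 225*k - 168)/(k**2 + 11*k + 30)

Invalid: residual (-2)**k*(-36*k**2 - 225*k - 168)/(k**2 + 11*k + 30) ≠ 0.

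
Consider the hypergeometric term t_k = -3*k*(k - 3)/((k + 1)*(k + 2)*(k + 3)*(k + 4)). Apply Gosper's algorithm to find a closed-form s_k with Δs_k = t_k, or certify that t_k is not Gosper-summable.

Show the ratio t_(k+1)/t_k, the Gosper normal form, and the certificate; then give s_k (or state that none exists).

The ratio is (k - 2)*(k + 1)**2/(k*(k - 3)*(k + 5)).
So A=k + 1 and B=k + 5, with C=k**2 - 3*k.
Set up (k + 1)·f(k+1) − (k + 4)·f(k) − (k**2 - 3*k) = 0.
d = 3 from the (1,1,2) case.
Match coefficients ⇒ f(k) = k*(k - 11)*(k - 1)/18.
Then R = B(k−1)f/C = (k - 11)*(k - 1)*(k + 4)/(18*(k - 3)), so s_k = R(k)·t_k = -k*(k**2 - 12*k + 11)/(6*(k + 1)*(k + 2)*(k + 3)).
Δs = 3*k*(3 - k)/(k**4 + 10*k**3 + 35*k**2 + 50*k + 24), as required.

s_k = -k*(k**2 - 12*k + 11)/(6*(k + 1)*(k + 2)*(k + 3))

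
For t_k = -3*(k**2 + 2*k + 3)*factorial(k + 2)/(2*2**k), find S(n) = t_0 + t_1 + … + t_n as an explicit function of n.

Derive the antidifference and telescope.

Ratio r(k) = (k + 3)*(2*k + (k + 1)**2 + 5)/(2*(k**2 + 2*k + 3)).
Factor: A=k/2 + 3/2; B=1; C=k**2 + 2*k + 3.
f must satisfy (k/2 + 3/2)·f(k+1) − (1)·f(k) = k**2 + 2*k + 3.
Degrees (1,0,2) ⇒ d ≤ 1.
Solving with deg f ≤ 1: f(k) = 2*k.
So s_k = (B(k−1)f/C)·t_k = (2*k/(k**2 + 2*k + 3))·t_k = -3*k*factorial(k + 2)/2**k.
Verify: -3*(k**2 + 2*k + 3)*factorial(k + 2)/(2*2**k) matches t_k.
Evaluate: s_(n+1) = -3*2**(-n - 1)*(n + 1)*factorial(n + 3); subtract s_(0) = 0 ⇒ S(n) = -3*2**(-n - 1)*(n + 1)*factorial(n + 3).

S(n) = -3*2**(-n - 1)*(n + 1)*factorial(n + 3)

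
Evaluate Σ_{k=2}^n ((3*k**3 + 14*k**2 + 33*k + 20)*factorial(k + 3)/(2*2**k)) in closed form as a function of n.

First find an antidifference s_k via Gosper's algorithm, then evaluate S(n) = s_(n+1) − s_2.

S(n) = (-960*2**n + 3*n**6*factorial(n) + 38*n**5*factorial(n) + 190*n**4*factorial(n) + 480*n**3*factorial(n) + 647*n**2*factorial(n) + 442*n*factorial(n) + 120*factorial(n))/(2*2**n)

t_(k+1)/t_k = (3*k**4 + 35*k**3 + 162*k**2 + 350*k + 280)/(2*(3*k**3 + 14*k**2 + 33*k + 20)).
Normal form (A,B,C) = (k/2 + 2, 1, k**3 + 14*k**2/3 + 11*k + 20/3).
f must satisfy (k/2 + 2)·f(k+1) − (1)·f(k) = k**3 + 14*k**2/3 + 11*k + 20/3.
d = 2 from the (1,0,3) case.
Coefficient equations give f(k) = 2*k*(3*k + 2)/3.
Then R = B(k−1)f/C = 2*k*(3*k + 2)/(3*k**3 + 14*k**2 + 33*k + 20), so s_k = R(k)·t_k = k*(3*k + 2)*factorial(k + 3)/2**k.
Verify: (3*k**3 + 14*k**2 + 33*k + 20)*factorial(k + 3)/(2*2**k) matches t_k.
Evaluate: s_(n+1) = 2**(-n - 1)*(n + 1)*(3*n + 5)*factorial(n + 4); subtract s_(2) = 480 ⇒ S(n) = (-960*2**n + 3*n**6*factorial(n) + 38*n**5*factorial(n) + 190*n**4*factorial(n) + 480*n**3*factorial(n) + 647*n**2*factorial(n) + 442*n*factorial(n) + 120*factorial(n))/(2*2**n).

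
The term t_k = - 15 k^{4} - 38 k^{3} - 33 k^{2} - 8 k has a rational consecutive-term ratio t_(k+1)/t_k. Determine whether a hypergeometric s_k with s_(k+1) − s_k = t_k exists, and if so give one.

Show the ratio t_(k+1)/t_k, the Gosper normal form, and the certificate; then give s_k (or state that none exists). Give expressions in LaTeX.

t_(k+1)/t_k = (15*k**4 + 98*k**3 + 237*k**2 + 248*k + 94)/(k*(15*k**3 + 38*k**2 + 33*k + 8)).
A = 1, B = 1, C = k**4 + 38*k**3/15 + 11*k**2/5 + 8*k/15.
Solve (1)·f(k+1) − (1)·f(k) = k**4 + 38*k**3/15 + 11*k**2/5 + 8*k/15.
From deg A=0, deg B=0, deg C=4: d=5.
A polynomial solution: f(k) = k*(k - 1)*(3*k**3 + 5*k**2 + 2*k - 1)/15.
So s_k = (B(k−1)f/C)·t_k = ((k - 1)*(3*k**3 + 5*k**2 + 2*k - 1)/(15*k**3 + 38*k**2 + 33*k + 8))·t_k = k*(-3*k**4 - 2*k**3 + 3*k**2 + 3*k - 1).
s_(k+1) − s_k = k*(-15*k**3 - 38*k**2 - 33*k - 8) = t_k.

s_k = k \left(- 3 k^{4} - 2 k^{3} + 3 k^{2} + 3 k - 1\right)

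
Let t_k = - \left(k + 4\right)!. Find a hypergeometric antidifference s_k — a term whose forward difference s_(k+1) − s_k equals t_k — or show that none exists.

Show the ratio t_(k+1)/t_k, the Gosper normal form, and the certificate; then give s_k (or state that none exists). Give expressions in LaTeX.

t_(k+1)/t_k = k + 5.
Gosper form: A/B · C(k+1)/C(k) with A=k + 5, B=1, C=1.
Solve (k + 5)·f(k+1) − (1)·f(k) = 1.
deg f ≤ -1 (via 1,0,0).
Negative degree bound (-1): no f exists, t_k not Gosper-summable.

none — t_k is not Gosper-summable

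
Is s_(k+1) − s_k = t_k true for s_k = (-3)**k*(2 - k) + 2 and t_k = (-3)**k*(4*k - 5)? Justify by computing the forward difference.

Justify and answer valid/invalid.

Valid: the claim telescopes to t_k.

s_(k+1) = (-3)**(k + 1)*(1 - k) + 2
s_(k+1) − s_k = (-3)**k*(4*k - 5)
(s_(k+1) − s_k) − t_k = 0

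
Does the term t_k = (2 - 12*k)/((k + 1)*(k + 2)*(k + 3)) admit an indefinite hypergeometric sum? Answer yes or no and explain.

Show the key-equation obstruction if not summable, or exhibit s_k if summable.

The ratio is (k + 1)*(6*k + 5)/((k + 4)*(6*k - 1)).
Gosper form: A/B · C(k+1)/C(k) with A=k + 1, B=k + 4, C=k - 1/6.
Need (k + 1)·f(k+1) − (k + 3)·f(k) = k - 1/6.
From deg A=1, deg B=1, deg C=1: d=2.
Coefficient equations give f(k) = k*(5*k - 9)/24.
So s_k = (B(k−1)f/C)·t_k = (k*(k + 3)*(5*k - 9)/(4*(6*k - 1)))·t_k = -k*(5*k - 9)/(2*(k + 1)*(k + 2)).
s_(k+1) − s_k = 2*(1 - 6*k)/(k**3 + 6*k**2 + 11*k + 6) = t_k.

Yes. s_k = -k*(5*k - 9)/(2*(k + 1)*(k + 2)).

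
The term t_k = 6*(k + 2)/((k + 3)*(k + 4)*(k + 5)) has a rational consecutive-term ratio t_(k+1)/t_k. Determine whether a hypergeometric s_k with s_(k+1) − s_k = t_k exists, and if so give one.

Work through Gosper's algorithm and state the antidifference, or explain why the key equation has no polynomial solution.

t_(k+1)/t_k = (k + 3)**2/((k + 2)*(k + 6)).
Normal form (A,B,C) = (k + 3, k + 6, k + 2).
f must satisfy (k + 3)·f(k+1) − (k + 5)·f(k) = k + 2.
From deg A=1, deg B=1, deg C=1: d=2.
Coefficient equations give f(k) = k*(5*k + 11)/24.
Get s_k = R·t_k = k*(5*k + 11)/(4*(k + 3)*(k + 4)) with R(k) = B(k−1)f(k)/C(k) = k*(k + 5)*(5*k + 11)/(24*(k + 2)).
Check: Δs_k = 6*(k + 2)/(k**3 + 12*k**2 + 47*k + 60). ✓

s_k = k*(5*k + 11)/(4*(k + 3)*(k + 4))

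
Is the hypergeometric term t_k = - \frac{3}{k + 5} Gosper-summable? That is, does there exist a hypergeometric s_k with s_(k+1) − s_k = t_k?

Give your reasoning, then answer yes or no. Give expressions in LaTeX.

t_(k+1)/t_k = (k + 5)/(k + 6).
Gosper form: A/B · C(k+1)/C(k) with A=k + 5, B=k + 6, C=1.
Need (k + 5)·f(k+1) − (k + 5)·f(k) = 1.
Degrees (1,1,0) ⇒ d ≤ 0.
f = c0 ⇒ A·f(k+1) − B(k−1)·f(k) − C = -1. The system {-1 = 0} is inconsistent; no antidifference.

No — key equation has no polynomial f.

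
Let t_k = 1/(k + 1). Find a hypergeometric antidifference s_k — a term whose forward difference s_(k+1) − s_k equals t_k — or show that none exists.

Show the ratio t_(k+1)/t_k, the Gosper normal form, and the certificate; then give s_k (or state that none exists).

no hypergeometric antidifference exists

Step 1: r(k) = (k + 1)/(k + 2).
Gosper form: A/B · C(k+1)/C(k) with A=k + 1, B=k + 2, C=1.
f must satisfy (k + 1)·f(k+1) − (k + 1)·f(k) = 1.
d = 0 from the (1,1,0) case.
Generic f = c0 gives residual -1; -1 = 0 cannot hold, so t_k is not Gosper-summable.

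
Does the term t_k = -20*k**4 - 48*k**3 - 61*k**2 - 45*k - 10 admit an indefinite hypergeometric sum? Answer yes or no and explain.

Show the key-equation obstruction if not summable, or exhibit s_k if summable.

Yes. s_k = k*(-4*k**4 - 2*k**3 - 3*k**2 - 4*k + 3).

t_(k+1)/t_k = (20*k**4 + 128*k**3 + 325*k**2 + 391*k + 184)/(20*k**4 + 48*k**3 + 61*k**2 + 45*k + 10).
A = 1, B = 1, C = k**4 + 12*k**3/5 + 61*k**2/20 + 9*k/4 + 1/2.
Key eq: (1)·f(k+1) = (1)·f(k) + (k**4 + 12*k**3/5 + 61*k**2/20 + 9*k/4 + 1/2).
From deg A=0, deg B=0, deg C=4: d=5.
Solve for f: f(k) = k*(4*k**4 + 2*k**3 + 3*k**2 + 4*k - 3)/20 (degree 5 ≤ 5).
Then R = B(k−1)f/C = k*(4*k**4 + 2*k**3 + 3*k**2 + 4*k - 3)/(20*k**4 + 48*k**3 + 61*k**2 + 45*k + 10), so s_k = R(k)·t_k = k*(-4*k**4 - 2*k**3 - 3*k**2 - 4*k + 3).
Verify: -20*k**4 - 48*k**3 - 61*k**2 - 45*k - 10 matches t_k.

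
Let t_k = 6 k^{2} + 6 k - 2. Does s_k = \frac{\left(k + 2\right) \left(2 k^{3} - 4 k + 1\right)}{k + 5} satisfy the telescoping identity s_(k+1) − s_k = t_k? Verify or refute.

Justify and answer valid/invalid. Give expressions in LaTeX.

Invalid: residual \frac{3 \left(- 4 k^{3} - 36 k^{2} - 32 k + 11\right)}{k^{2} + 11 k + 30} ≠ 0.

s_(k+1) = -(k + 3)*(4*k - 2*(k + 1)**3 + 3)/(k + 6)
s_(k+1) − s_k = (6*k**4 + 60*k**3 + 136*k**2 + 62*k - 27)/(k**2 + 11*k + 30)
(s_(k+1) − s_k) − t_k = 3*(-4*k**3 - 36*k**2 - 32*k + 11)/(k**2 + 11*k + 30)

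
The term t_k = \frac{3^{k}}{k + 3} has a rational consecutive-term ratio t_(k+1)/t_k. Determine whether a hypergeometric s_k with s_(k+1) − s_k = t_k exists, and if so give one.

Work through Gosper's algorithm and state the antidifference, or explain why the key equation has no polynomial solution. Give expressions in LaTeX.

none (Gosper's algorithm certifies no s_k)

Step 1: r(k) = 3*(k + 3)/(k + 4).
So A=3*k + 9 and B=k + 4, with C=1.
Need (3*k + 9)·f(k+1) − (k + 3)·f(k) = 1.
Degrees (1,1,0) ⇒ d ≤ -1.
Negative degree bound (-1): no f exists, t_k not Gosper-summable.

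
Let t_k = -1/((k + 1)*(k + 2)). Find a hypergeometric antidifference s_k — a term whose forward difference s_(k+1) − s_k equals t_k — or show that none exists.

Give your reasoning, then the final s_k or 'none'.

s_k = -k/(k + 1)

Step 1: r(k) = (k + 1)/(k + 3).
A = k + 1, B = k + 3, C = 1.
Need (k + 1)·f(k+1) − (k + 2)·f(k) = 1.
From deg A=1, deg B=1, deg C=0: d=1.
Coefficient equations give f(k) = k.
Get s_k = R·t_k = -k/(k + 1) with R(k) = B(k−1)f(k)/C(k) = k*(k + 2).
Verify: -1/(k**2 + 3*k + 2) matches t_k.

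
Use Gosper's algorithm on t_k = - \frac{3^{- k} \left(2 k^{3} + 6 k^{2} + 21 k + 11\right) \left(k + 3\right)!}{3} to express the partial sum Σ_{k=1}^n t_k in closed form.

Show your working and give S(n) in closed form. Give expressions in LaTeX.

S(n) = \frac{3^{- n} \left(120 \cdot 3^{n} - 2 n^{6} n! - 24 n^{5} n! - 115 n^{4} n! - 290 n^{3} n! - 423 n^{2} n! - 346 n n! - 120 n!\right)}{3}

The ratio is (2*k**4 + 20*k**3 + 87*k**2 + 196*k + 160)/(3*(2*k**3 + 6*k**2 + 21*k + 11)).
Gosper form: A/B · C(k+1)/C(k) with A=k/3 + 4/3, B=1, C=k**3 + 3*k**2 + 21*k/2 + 11/2.
Set up (k/3 + 4/3)·f(k+1) − (1)·f(k) − (k**3 + 3*k**2 + 21*k/2 + 11/2) = 0.
Bound: deg f ≤ 2.
Solve for f: f(k) = 3*(2*k**2 + 3)/2 (degree 2 ≤ 2).
Then R = B(k−1)f/C = 3*(2*k**2 + 3)/(2*k**3 + 6*k**2 + 21*k + 11), so s_k = R(k)·t_k = -(2*k**2 + 3)*factorial(k + 3)/3**k.
s_(k+1) − s_k = -(2*k**3 + 6*k**2 + 21*k + 11)*factorial(k + 3)/(3*3**k) = t_k.
s_(n+1) = -3**(-n - 1)*(2*n**2 + 4*n + 5)*factorial(n + 4) and s_(1) = -40, so S(n) = (120*3**n - 2*n**6*factorial(n) - 24*n**5*factorial(n) - 115*n**4*factorial(n) - 290*n**3*factorial(n) - 423*n**2*factorial(n) - 346*n*factorial(n) - 120*factorial(n))/(3*3**n).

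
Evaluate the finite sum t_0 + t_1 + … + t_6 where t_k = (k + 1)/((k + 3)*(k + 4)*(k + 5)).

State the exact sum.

Σ = 14/165

r(k) = (k + 2)*(k + 3)/((k + 1)*(k + 6)) after simplifying.
Factor: A=k + 3; B=k + 6; C=k + 1.
f must satisfy (k + 3)·f(k+1) − (k + 5)·f(k) = k + 1.
From deg A=1, deg B=1, deg C=1: d=2.
A polynomial solution: f(k) = k*(k + 1)/6.
Then R = B(k−1)f/C = k*(k + 5)/6, so s_k = R(k)·t_k = k*(k + 1)/(6*(k + 3)*(k + 4)).
Verify: (k + 1)/(k**3 + 12*k**2 + 47*k + 60) matches t_k.
Σ_(k=0)^(6) t_k = s_(7) − s_(0) = 14/165 − (0) = 14/165.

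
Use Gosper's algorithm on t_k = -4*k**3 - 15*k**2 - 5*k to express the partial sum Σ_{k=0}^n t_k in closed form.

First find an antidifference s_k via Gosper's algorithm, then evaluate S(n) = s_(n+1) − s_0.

S(n) = n*(-n**3 - 7*n**2 - 11*n - 5)

Step 1: r(k) = (4*k**3 + 27*k**2 + 47*k + 24)/(k*(4*k**2 + 15*k + 5)).
So A=1 and B=1, with C=k**3 + 15*k**2/4 + 5*k/4.
Set up (1)·f(k+1) − (1)·f(k) − (k**3 + 15*k**2/4 + 5*k/4) = 0.
Bound: deg f ≤ 4.
Solving with deg f ≤ 4: f(k) = k**2*(k - 1)*(k + 4)/4.
So s_k = (B(k−1)f/C)·t_k = (k*(k - 1)*(k + 4)/(4*k**2 + 15*k + 5))·t_k = k**2*(-k**2 - 3*k + 4).
Check: Δs_k = k*(-4*k**2 - 15*k - 5). ✓
Σ_(k=0)^n t_k = s_(n+1) − s_(0) = (n*(-n**3 - 7*n**2 - 11*n - 5)) − (0), i.e. n*(-n**3 - 7*n**2 - 11*n - 5).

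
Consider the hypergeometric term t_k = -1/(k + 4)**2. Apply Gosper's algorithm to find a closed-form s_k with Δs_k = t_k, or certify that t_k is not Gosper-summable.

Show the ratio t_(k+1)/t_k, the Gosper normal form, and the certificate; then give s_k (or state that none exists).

none — t_k is not Gosper-summable

r(k) = (k + 4)**2/(k + 5)**2 after simplifying.
Take A(k)=k**2 + 8*k + 16, B(k)=k**2 + 10*k + 25, C(k)=1.
Need (k**2 + 8*k + 16)·f(k+1) − (k**2 + 8*k + 16)·f(k) = 1.
d = 0 from the (2,2,0) case.
f = c0 ⇒ A·f(k+1) − B(k−1)·f(k) − C = -1. The system {-1 = 0} is inconsistent; no antidifference.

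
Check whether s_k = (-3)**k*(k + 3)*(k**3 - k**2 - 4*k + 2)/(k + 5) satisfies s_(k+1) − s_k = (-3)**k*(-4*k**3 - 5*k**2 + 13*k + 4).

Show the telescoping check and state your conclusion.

s_(k+1) = 3*(-3)**k*(k + 4)*(4*k - (k + 1)**3 + (k + 1)**2 + 2)/(k + 6)
s_(k+1) − s_k = (-3)**k*(-4*k**5 - 41*k**4 - 110*k**3 + 19*k**2 + 288*k + 84)/(k**2 + 11*k + 30)
(s_(k+1) − s_k) − t_k = (-3)**k*(8*k**4 + 52*k**3 + 22*k**2 - 146*k - 36)/(k**2 + 11*k + 30)

Invalid: residual (-3)**k*(8*k**4 + 52*k**3 + 22*k**2 - 146*k - 36)/(k**2 + 11*k + 30) ≠ 0.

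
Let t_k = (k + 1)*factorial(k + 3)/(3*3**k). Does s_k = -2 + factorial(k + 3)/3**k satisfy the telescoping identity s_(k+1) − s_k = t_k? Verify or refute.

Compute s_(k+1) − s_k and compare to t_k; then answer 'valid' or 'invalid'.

valid; difference matches t_k

s_(k+1) = 3**(-k - 1)*factorial(k + 4) - 2
s_(k+1) − s_k = (k + 1)*factorial(k + 3)/(3*3**k)
(s_(k+1) − s_k) − t_k = 0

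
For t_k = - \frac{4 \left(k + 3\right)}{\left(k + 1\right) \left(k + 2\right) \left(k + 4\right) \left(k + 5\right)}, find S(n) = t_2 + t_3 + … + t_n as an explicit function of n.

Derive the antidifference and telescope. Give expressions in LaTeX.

S(n) = \frac{- n^{2} - 7 n + 8}{9 \left(n^{2} + 7 n + 10\right)}

Compute t_(k+1)/t_k: get (k + 1)*(k + 4)**2/((k + 3)**2*(k + 6)).
Gosper form: A/B · C(k+1)/C(k) with A=k + 1, B=k + 6, C=k**2 + 6*k + 9.
f must satisfy (k + 1)·f(k+1) − (k + 5)·f(k) = k**2 + 6*k + 9.
From deg A=1, deg B=1, deg C=2: d=4.
Solving with deg f ≤ 4: f(k) = k*(k + 2)*(k + 3)*(k + 5)/8.
Certificate R = B(k−1)f/C = k*(k + 2)*(k + 5)**2/(8*(k + 3)) gives s_k = k*(-k - 5)/(2*(k**2 + 5*k + 4)).
Verify: 4*(-k - 3)/(k**4 + 12*k**3 + 49*k**2 + 78*k + 40) matches t_k.
s_(n+1) = (-n**2 - 7*n - 6)/(2*(n**2 + 7*n + 10)) and s_(2) = -7/18, so S(n) = (-n**2 - 7*n + 8)/(9*(n**2 + 7*n + 10)).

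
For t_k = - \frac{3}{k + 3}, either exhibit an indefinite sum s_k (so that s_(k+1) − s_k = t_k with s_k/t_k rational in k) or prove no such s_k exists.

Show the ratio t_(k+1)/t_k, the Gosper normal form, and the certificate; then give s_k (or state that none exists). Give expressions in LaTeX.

Step 1: r(k) = (k + 3)/(k + 4).
Take A(k)=k + 3, B(k)=k + 4, C(k)=1.
Solve (k + 3)·f(k+1) − (k + 3)·f(k) = 1.
deg f ≤ 0 (via 1,1,0).
Generic f = c0 gives residual -1; -1 = 0 cannot hold, so t_k is not Gosper-summable.

no hypergeometric antidifference exists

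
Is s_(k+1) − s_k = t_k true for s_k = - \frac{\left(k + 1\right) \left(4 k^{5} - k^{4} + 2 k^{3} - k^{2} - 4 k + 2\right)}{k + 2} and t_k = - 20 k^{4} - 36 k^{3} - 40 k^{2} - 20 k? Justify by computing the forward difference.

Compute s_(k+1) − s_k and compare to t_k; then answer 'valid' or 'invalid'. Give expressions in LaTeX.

s_(k+1) = (k + 2)*(4*k - 4*(k + 1)**5 + (k + 1)**4 - 2*(k + 1)**3 + (k + 1)**2 + 2)/(k + 3)
s_(k+1) − s_k = (-20*k**6 - 120*k**5 - 263*k**4 - 326*k**3 - 239*k**2 - 76*k - 2)/(k**2 + 5*k + 6)
(s_(k+1) − s_k) − t_k = (16*k**5 + 77*k**4 + 110*k**3 + 101*k**2 + 44*k - 2)/(k**2 + 5*k + 6)

Invalid: residual \frac{16 k^{5} + 77 k^{4} + 110 k^{3} + 101 k^{2} + 44 k - 2}{k^{2} + 5 k + 6} ≠ 0.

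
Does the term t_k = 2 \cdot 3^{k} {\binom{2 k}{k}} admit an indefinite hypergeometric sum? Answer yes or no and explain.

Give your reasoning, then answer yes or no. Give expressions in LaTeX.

r(k) = 6*(2*k + 1)/(k + 1) after simplifying.
A = 12*k + 6, B = k + 1, C = 1.
Set up (12*k + 6)·f(k+1) − (k)·f(k) − (1) = 0.
d = -1 from the (1,1,0) case.
deg f ≤ -1 is impossible — no certificate.

No; the degree bound rules out any f.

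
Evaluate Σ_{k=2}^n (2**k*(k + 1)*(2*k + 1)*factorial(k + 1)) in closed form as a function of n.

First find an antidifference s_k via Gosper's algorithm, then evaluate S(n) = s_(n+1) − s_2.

S(n) = 2*2**n*n*factorial(n + 2) - 24

The ratio is (k + 2)**2*(4*k + 6)/((k + 1)*(2*k + 1)).
Take A(k)=2*k + 4, B(k)=1, C(k)=k**2 + 3*k/2 + 1/2.
Need (2*k + 4)·f(k+1) − (1)·f(k) = k**2 + 3*k/2 + 1/2.
Degrees (1,0,2) ⇒ d ≤ 1.
Match coefficients ⇒ f(k) = (k - 1)/2.
Then R = B(k−1)f/C = (k - 1)/((k + 1)*(2*k + 1)), so s_k = R(k)·t_k = 2**k*(k - 1)*factorial(k + 1).
Verify: 2**k*(k + 1)*(2*k + 1)*factorial(k + 1) matches t_k.
Telescope: S(n) = s_(n+1) − s_(2) = 2**(n + 1)*n*factorial(n + 2) − (24) = 2*2**n*n*factorial(n + 2) - 24.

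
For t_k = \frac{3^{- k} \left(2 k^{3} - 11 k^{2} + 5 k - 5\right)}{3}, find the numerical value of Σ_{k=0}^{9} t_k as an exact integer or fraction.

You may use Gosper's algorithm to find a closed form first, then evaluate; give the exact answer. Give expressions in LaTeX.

Compute t_(k+1)/t_k: get (2*k**3 - 5*k**2 - 11*k - 9)/(3*(2*k**3 - 11*k**2 + 5*k - 5)).
A = 1/3, B = 1, C = k**3 - 11*k**2/2 + 5*k/2 - 5/2.
Key eq: (1/3)·f(k+1) = (1)·f(k) + (k**3 - 11*k**2/2 + 5*k/2 - 5/2).
Degrees (0,0,3) ⇒ d ≤ 3.
A polynomial solution: f(k) = -3*(k**3 - 4*k**2 - 4)/2.
Then R = B(k−1)f/C = -3*(k**3 - 4*k**2 - 4)/(2*k**3 - 11*k**2 + 5*k - 5), so s_k = R(k)·t_k = (-k**3 + 4*k**2 + 4)/3**k.
Check: Δs_k = (2*k**3 - 11*k**2 + 5*k - 5)/(3*3**k). ✓
Telescoping: Σ = s_(10) − s_(0) = -596/59049 − (4) = -236792/59049.

Σ = -236792/59049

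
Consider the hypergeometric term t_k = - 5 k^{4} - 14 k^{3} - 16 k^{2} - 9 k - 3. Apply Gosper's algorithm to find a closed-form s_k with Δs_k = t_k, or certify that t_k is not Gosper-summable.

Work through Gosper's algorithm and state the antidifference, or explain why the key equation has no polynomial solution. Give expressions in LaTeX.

Ratio r(k) = (5*k**4 + 34*k**3 + 88*k**2 + 103*k + 47)/(5*k**4 + 14*k**3 + 16*k**2 + 9*k + 3).
Gosper form: A/B · C(k+1)/C(k) with A=1, B=1, C=k**4 + 14*k**3/5 + 16*k**2/5 + 9*k/5 + 3/5.
f must satisfy (1)·f(k+1) − (1)·f(k) = k**4 + 14*k**3/5 + 16*k**2/5 + 9*k/5 + 3/5.
Bound: deg f ≤ 5.
Solving with deg f ≤ 5: f(k) = k*(k**4 + k**3 + 1)/5.
Certificate R = B(k−1)f/C = k*(k**4 + k**3 + 1)/(5*k**4 + 14*k**3 + 16*k**2 + 9*k + 3) gives s_k = -k**5 - k**4 - k.
Δs = k**5 + k**4 - (k + 1)**5 - (k + 1)**4 - 1, as required.

s_k = - k^{5} - k^{4} - k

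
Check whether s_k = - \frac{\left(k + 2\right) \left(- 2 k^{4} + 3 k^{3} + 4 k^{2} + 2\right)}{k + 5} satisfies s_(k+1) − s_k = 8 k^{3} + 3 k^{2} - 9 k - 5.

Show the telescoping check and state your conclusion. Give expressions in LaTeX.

Invalid: residual \frac{3 \left(- 6 k^{4} - 46 k^{3} - 10 k^{2} + 50 k + 23\right)}{k^{2} + 11 k + 30} ≠ 0.

s_(k+1) = (2*k**5 + 11*k**4 + 14*k**3 - 12*k**2 - 34*k - 21)/(k + 6)
s_(k+1) − s_k = (8*k**5 + 73*k**4 + 126*k**3 - 44*k**2 - 175*k - 81)/(k**2 + 11*k + 30)
(s_(k+1) − s_k) − t_k = 3*(-6*k**4 - 46*k**3 - 10*k**2 + 50*k + 23)/(k**2 + 11*k + 30)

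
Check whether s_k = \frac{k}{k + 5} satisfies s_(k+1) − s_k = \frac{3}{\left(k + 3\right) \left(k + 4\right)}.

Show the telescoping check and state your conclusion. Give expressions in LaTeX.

Invalid: residual \frac{2 \left(k^{2} + k - 15\right)}{k^{4} + 18 k^{3} + 119 k^{2} + 342 k + 360} ≠ 0.

s_(k+1) = (k + 1)/(k + 6)
s_(k+1) − s_k = 5/(k**2 + 11*k + 30)
(s_(k+1) − s_k) − t_k = 2*(k**2 + k - 15)/(k**4 + 18*k**3 + 119*k**2 + 342*k + 360)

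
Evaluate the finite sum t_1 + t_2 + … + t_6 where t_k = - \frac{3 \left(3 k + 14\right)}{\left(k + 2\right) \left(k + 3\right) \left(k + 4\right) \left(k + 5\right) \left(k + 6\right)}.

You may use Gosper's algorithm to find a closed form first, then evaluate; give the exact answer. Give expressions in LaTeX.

Σ = -7/180

Compute t_(k+1)/t_k: get (k + 2)*(3*k + 17)/((k + 7)*(3*k + 14)).
A = k + 2, B = k + 7, C = k + 14/3.
Need (k + 2)·f(k+1) − (k + 6)·f(k) = k + 14/3.
Degrees (1,1,1) ⇒ d ≤ 4.
Solving with deg f ≤ 4: f(k) = k*(k + 4)*(k**2 + 10*k + 31)/90.
Certificate R = B(k−1)f/C = k*(k + 4)*(k + 6)*(k**2 + 10*k + 31)/(30*(3*k + 14)) gives s_k = k*(-k**2 - 10*k - 31)/(10*(k**3 + 10*k**2 + 31*k + 30)).
Verify: 3*(-3*k - 14)/(k**5 + 20*k**4 + 155*k**3 + 580*k**2 + 1044*k + 720) matches t_k.
Telescoping: Σ = s_(7) − s_(1) = -7/72 − (-7/120) = -7/180.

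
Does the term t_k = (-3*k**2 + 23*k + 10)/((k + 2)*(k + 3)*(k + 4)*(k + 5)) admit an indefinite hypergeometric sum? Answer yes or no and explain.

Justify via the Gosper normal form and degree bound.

r(k) = (k + 2)*(23*k - 3*(k + 1)**2 + 33)/((k + 6)*(-3*k**2 + 23*k + 10)) after simplifying.
Factor: A=k + 2; B=k + 6; C=k**2 - 23*k/3 - 10/3.
Solve (k + 2)·f(k+1) − (k + 5)·f(k) = k**2 - 23*k/3 - 10/3.
Degrees (1,1,2) ⇒ d ≤ 3.
Solve for f: f(k) = -k*(k**2 + 27*k + 2)/18 (degree 3 ≤ 3).
R(k) = B(k−1)·f(k)/C(k) = -k*(k + 5)*(k**2 + 27*k + 2)/(6*(3*k**2 - 23*k - 10)); s_k = R·t_k = k*(k**2 + 27*k + 2)/(6*(k + 2)*(k + 3)*(k + 4)).
Verify: (-3*k**2 + 23*k + 10)/(k**4 + 14*k**3 + 71*k**2 + 154*k + 120) matches t_k.

Yes. s_k = k*(k**2 + 27*k + 2)/(6*(k + 2)*(k + 3)*(k + 4)).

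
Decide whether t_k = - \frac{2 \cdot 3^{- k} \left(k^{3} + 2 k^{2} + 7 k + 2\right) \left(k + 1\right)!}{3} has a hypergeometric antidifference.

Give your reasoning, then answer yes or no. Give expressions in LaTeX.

Yes. s_k = - 2 \cdot 3^{- k} \left(k^{2} + k + 2\right) \left(k + 1\right)!.

Step 1: r(k) = (k**4 + 7*k**3 + 24*k**2 + 40*k + 24)/(3*(k**3 + 2*k**2 + 7*k + 2)).
So A=k/3 + 2/3 and B=1, with C=k**3 + 2*k**2 + 7*k + 2.
f must satisfy (k/3 + 2/3)·f(k+1) − (1)·f(k) = k**3 + 2*k**2 + 7*k + 2.
Degrees (1,0,3) ⇒ d ≤ 2.
A polynomial solution: f(k) = 3*(k**2 + k + 2).
R(k) = B(k−1)·f(k)/C(k) = 3*(k**2 + k + 2)/(k**3 + 2*k**2 + 7*k + 2); s_k = R·t_k = -2*(k**2 + k + 2)*factorial(k + 1)/3**k.
Check: Δs_k = -2*(k**3 + 2*k**2 + 7*k + 2)*factorial(k + 1)/(3*3**k). ✓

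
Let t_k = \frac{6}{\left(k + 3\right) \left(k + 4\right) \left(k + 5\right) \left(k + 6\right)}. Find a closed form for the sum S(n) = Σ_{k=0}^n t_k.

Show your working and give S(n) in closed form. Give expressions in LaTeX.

S(n) = \frac{n^{3} + 15 n^{2} + 74 n + 60}{30 \left(n^{3} + 15 n^{2} + 74 n + 120\right)}

Compute t_(k+1)/t_k: get (k + 3)/(k + 7).
So A=k + 3 and B=k + 7, with C=1.
Solve (k + 3)·f(k+1) − (k + 6)·f(k) = 1.
Degrees (1,1,0) ⇒ d ≤ 3.
Solving with deg f ≤ 3: f(k) = k*(k**2 + 12*k + 47)/180.
Get s_k = R·t_k = k*(k**2 + 12*k + 47)/(30*(k + 3)*(k + 4)*(k + 5)) with R(k) = B(k−1)f(k)/C(k) = k*(k + 6)*(k**2 + 12*k + 47)/180.
Check: Δs_k = 6/(k**4 + 18*k**3 + 119*k**2 + 342*k + 360). ✓
Σ_(k=0)^n t_k = s_(n+1) − s_(0) = ((n**3 + 15*n**2 + 74*n + 60)/(30*(n**3 + 15*n**2 + 74*n + 120))) − (0), i.e. (n**3 + 15*n**2 + 74*n + 60)/(30*(n**3 + 15*n**2 + 74*n + 120)).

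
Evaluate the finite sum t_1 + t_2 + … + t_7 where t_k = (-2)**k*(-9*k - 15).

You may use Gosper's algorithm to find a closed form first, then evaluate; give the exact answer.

Step 1: r(k) = 2*(-3*k - 8)/(3*k + 5).
Take A(k)=-2, B(k)=1, C(k)=k + 5/3.
Solve (-2)·f(k+1) − (1)·f(k) = k + 5/3.
d = 1 from the (0,0,1) case.
Match coefficients ⇒ f(k) = -(k + 1)/3.
So s_k = (B(k−1)f/C)·t_k = (-(k + 1)/(3*k + 5))·t_k = 3*(-2)**k*(k + 1).
Δs = (-2)**k*(-9*k - 15), as required.
Σ_(k=1)^(7) t_k = s_(8) − s_(1) = 6912 − (-12) = 6924.

Σ = 6924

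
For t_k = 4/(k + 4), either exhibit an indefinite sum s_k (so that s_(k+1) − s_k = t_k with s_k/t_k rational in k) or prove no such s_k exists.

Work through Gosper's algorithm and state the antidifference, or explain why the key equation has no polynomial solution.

none (Gosper's algorithm certifies no s_k)

Compute t_(k+1)/t_k: get (k + 4)/(k + 5).
A = k + 4, B = k + 5, C = 1.
Need (k + 4)·f(k+1) − (k + 4)·f(k) = 1.
Bound: deg f ≤ 0.
Put f(k) = c0: A·f(k+1) − B(k−1)·f(k) − C = -1; need -1 = 0 — inconsistent ⇒ no f, not summable.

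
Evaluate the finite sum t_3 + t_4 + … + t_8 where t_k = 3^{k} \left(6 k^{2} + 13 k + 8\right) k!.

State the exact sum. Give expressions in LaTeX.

Σ = 135708772626

Step 1: r(k) = 3*(6*k**3 + 31*k**2 + 52*k + 27)/(6*k**2 + 13*k + 8).
A = 3*k + 3, B = 1, C = k**2 + 13*k/6 + 4/3.
Need (3*k + 3)·f(k+1) − (1)·f(k) = k**2 + 13*k/6 + 4/3.
Degrees (1,0,2) ⇒ d ≤ 1.
Solve for f: f(k) = (2*k + 1)/6 (degree 1 ≤ 1).
Get s_k = R·t_k = 3**k*(2*k + 1)*factorial(k) with R(k) = B(k−1)f(k)/C(k) = (2*k + 1)/(6*k**2 + 13*k + 8).
Δs = 3**k*(6*k**2 + 13*k + 8)*factorial(k), as required.
Sum = s_(9) − s_(3); s_(9) = 135708773760, s_(3) = 1134 ⇒ 135708772626.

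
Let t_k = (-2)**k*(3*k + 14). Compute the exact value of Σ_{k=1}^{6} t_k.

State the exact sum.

Σ = 1398

Ratio r(k) = 2*(-3*k - 17)/(3*k + 14).
So A=-2 and B=1, with C=k + 14/3.
Key eq: (-2)·f(k+1) = (1)·f(k) + (k + 14/3).
Bound: deg f ≤ 1.
A polynomial solution: f(k) = -(k + 4)/3.
R(k) = B(k−1)·f(k)/C(k) = -(k + 4)/(3*k + 14); s_k = R·t_k = (-2)**k*(-k - 4).
Verify: (-2)**k*(3*k + 14) matches t_k.
Sum = s_(7) − s_(1); s_(7) = 1408, s_(1) = 10 ⇒ 1398.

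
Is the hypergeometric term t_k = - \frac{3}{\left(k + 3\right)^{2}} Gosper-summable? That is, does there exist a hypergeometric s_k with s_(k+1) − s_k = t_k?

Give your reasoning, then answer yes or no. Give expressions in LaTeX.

Step 1: r(k) = (k + 3)**2/(k + 4)**2.
Gosper form: A/B · C(k+1)/C(k) with A=k**2 + 6*k + 9, B=k**2 + 8*k + 16, C=1.
Key eq: (k**2 + 6*k + 9)·f(k+1) = (k**2 + 6*k + 9)·f(k) + (1).
From deg A=2, deg B=2, deg C=0: d=0.
f = c0 ⇒ A·f(k+1) − B(k−1)·f(k) − C = -1. The system {-1 = 0} is inconsistent; no antidifference.

No; the coefficient equations for f are inconsistent.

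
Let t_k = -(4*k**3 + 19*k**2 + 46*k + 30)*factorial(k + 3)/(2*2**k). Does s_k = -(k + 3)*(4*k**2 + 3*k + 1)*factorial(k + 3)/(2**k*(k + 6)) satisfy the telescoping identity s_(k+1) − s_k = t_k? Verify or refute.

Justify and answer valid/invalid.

Invalid: residual 3*(4*k**4 + 43*k**3 + 152*k**2 + 300*k + 178)*factorial(k + 3)/(2*2**k*(k + 6)*(k + 7)) ≠ 0.

s_(k+1) = -(k + 4)*(4*k**2 + 11*k + 8)*factorial(k + 4)/(2*2**k*(k + 7))
s_(k+1) − s_k = -(4*k**5 + 59*k**4 + 332*k**3 + 970*k**2 + 1422*k + 726)*factorial(k + 3)/(2*2**k*(k + 6)*(k + 7))
(s_(k+1) − s_k) − t_k = 3*(4*k**4 + 43*k**3 + 152*k**2 + 300*k + 178)*factorial(k + 3)/(2*2**k*(k + 6)*(k + 7))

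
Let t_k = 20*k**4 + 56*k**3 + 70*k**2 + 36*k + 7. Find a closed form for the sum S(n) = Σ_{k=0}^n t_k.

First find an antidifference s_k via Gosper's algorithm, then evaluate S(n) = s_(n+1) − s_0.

t_(k+1)/t_k = (20*k**4 + 136*k**3 + 358*k**2 + 424*k + 189)/(20*k**4 + 56*k**3 + 70*k**2 + 36*k + 7).
So A=1 and B=1, with C=k**4 + 14*k**3/5 + 7*k**2/2 + 9*k/5 + 7/20.
Need (1)·f(k+1) − (1)·f(k) = k**4 + 14*k**3/5 + 7*k**2/2 + 9*k/5 + 7/20.
Degrees (0,0,4) ⇒ d ≤ 5.
Coefficient equations give f(k) = k**2*(4*k**3 + 4*k**2 + 2*k - 3)/20.
So s_k = (B(k−1)f/C)·t_k = (k**2*(4*k**3 + 4*k**2 + 2*k - 3)/(20*k**4 + 56*k**3 + 70*k**2 + 36*k + 7))·t_k = k**2*(4*k**3 + 4*k**2 + 2*k - 3).
Check: Δs_k = 20*k**4 + 56*k**3 + 70*k**2 + 36*k + 7. ✓
Evaluate: s_(n+1) = 4*n**5 + 24*n**4 + 58*n**3 + 67*n**2 + 36*n + 7; subtract s_(0) = 0 ⇒ S(n) = 4*n**5 + 24*n**4 + 58*n**3 + 67*n**2 + 36*n + 7.

S(n) = 4*n**5 + 24*n**4 + 58*n**3 + 67*n**2 + 36*n + 7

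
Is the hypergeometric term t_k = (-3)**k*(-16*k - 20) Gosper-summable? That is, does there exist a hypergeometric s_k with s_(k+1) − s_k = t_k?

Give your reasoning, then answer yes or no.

Compute t_(k+1)/t_k: get 3*(-4*k - 9)/(4*k + 5).
Normal form (A,B,C) = (-3, 1, k + 5/4).
Need (-3)·f(k+1) − (1)·f(k) = k + 5/4.
Bound: deg f ≤ 1.
A polynomial solution: f(k) = -(2*k + 1)/8.
So s_k = (B(k−1)f/C)·t_k = (-(2*k + 1)/(2*(4*k + 5)))·t_k = (-3)**k*(4*k + 2).
s_(k+1) − s_k = (-3)**k*(-16*k - 20) = t_k.

Yes. s_k = (-3)**k*(4*k + 2).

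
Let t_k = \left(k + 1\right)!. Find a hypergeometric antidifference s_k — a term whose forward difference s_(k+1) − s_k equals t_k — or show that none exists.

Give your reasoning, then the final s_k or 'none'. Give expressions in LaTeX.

Step 1: r(k) = k + 2.
Take A(k)=k + 2, B(k)=1, C(k)=1.
Set up (k + 2)·f(k+1) − (1)·f(k) − (1) = 0.
From deg A=1, deg B=0, deg C=0: d=-1.
Negative degree bound (-1): no f exists, t_k not Gosper-summable.

none — t_k is not Gosper-summable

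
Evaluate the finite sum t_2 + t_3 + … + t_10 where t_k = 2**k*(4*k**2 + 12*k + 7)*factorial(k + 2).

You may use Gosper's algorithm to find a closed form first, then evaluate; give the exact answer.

Σ = 267811710566112

r(k) = 2*(4*k**3 + 32*k**2 + 83*k + 69)/(4*k**2 + 12*k + 7) after simplifying.
So A=2*k + 6 and B=1, with C=k**2 + 3*k + 7/4.
Solve (2*k + 6)·f(k+1) − (1)·f(k) = k**2 + 3*k + 7/4.
d = 1 from the (1,0,2) case.
Coefficient equations give f(k) = (2*k - 1)/4.
R(k) = B(k−1)·f(k)/C(k) = (2*k - 1)/(4*k**2 + 12*k + 7); s_k = R·t_k = 2**k*(2*k - 1)*factorial(k + 2).
Verify: 2**k*(4*k**2 + 12*k + 7)*factorial(k + 2) matches t_k.
Evaluate s at k=11 and k=2: 267811710566400 and 288; difference 267811710566112.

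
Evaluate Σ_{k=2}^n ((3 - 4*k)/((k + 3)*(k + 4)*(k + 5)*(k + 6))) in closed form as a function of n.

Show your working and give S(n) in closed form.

S(n) = (-n**3 - 15*n**2 + 10*n + 6)/(42*(n**3 + 15*n**2 + 74*n + 120))

The ratio is (k + 3)*(4*k + 1)/((k + 7)*(4*k - 3)).
Normal form (A,B,C) = (k + 3, k + 7, k - 3/4).
Key eq: (k + 3)·f(k+1) = (k + 6)·f(k) + (k - 3/4).
d = 3 from the (1,1,1) case.
Solve for f: f(k) = k*(k**2 + 12*k - 73)/240 (degree 3 ≤ 3).
Certificate R = B(k−1)f/C = k*(k + 6)*(k**2 + 12*k - 73)/(60*(4*k - 3)) gives s_k = k*(-k**2 - 12*k + 73)/(60*(k + 3)*(k + 4)*(k + 5)).
Δs = (3 - 4*k)/(k**4 + 18*k**3 + 119*k**2 + 342*k + 360), as required.
Evaluate: s_(n+1) = (-n**3 - 15*n**2 + 46*n + 60)/(60*(n**3 + 15*n**2 + 74*n + 120)); subtract s_(2) = 1/140 ⇒ S(n) = (-n**3 - 15*n**2 + 10*n + 6)/(42*(n**3 + 15*n**2 + 74*n + 120)).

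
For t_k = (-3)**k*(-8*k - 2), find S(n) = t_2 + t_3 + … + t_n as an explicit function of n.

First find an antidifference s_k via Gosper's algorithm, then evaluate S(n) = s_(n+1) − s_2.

S(n) = -6*(-3)**n*n - 3*(-3)**n - 27

t_(k+1)/t_k = 3*(-4*k - 5)/(4*k + 1).
Take A(k)=-3, B(k)=1, C(k)=k + 1/4.
Solve (-3)·f(k+1) − (1)·f(k) = k + 1/4.
deg f ≤ 1 (via 0,0,1).
Match coefficients ⇒ f(k) = -(2*k - 1)/8.
Get s_k = R·t_k = (-3)**k*(2*k - 1) with R(k) = B(k−1)f(k)/C(k) = -(2*k - 1)/(2*(4*k + 1)).
s_(k+1) − s_k = (-3)**k*(-8*k - 2) = t_k.
Telescope: S(n) = s_(n+1) − s_(2) = (-3)**(n + 1)*(2*n + 1) − (27) = -6*(-3)**n*n - 3*(-3)**n - 27.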